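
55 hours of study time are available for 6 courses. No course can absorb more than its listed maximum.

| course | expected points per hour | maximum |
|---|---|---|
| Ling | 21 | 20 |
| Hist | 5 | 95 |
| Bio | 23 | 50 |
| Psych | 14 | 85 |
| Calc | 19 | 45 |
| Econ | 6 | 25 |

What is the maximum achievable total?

1255

Rank by expected points per hour: Bio 23 > Ling 21 > Calc 19 > Psych 14 > Econ 6 > Hist 5.
Give Bio 50 to hit its cap of 50 — 5 left.
Ling has room for 20 but only 5 remain, so it gets 5.
Total = 21×5 + 23×50 = 1255.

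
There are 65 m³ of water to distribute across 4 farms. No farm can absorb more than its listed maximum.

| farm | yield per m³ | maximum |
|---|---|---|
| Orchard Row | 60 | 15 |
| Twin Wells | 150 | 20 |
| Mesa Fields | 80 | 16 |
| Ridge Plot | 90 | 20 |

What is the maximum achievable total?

Rank by yield per m³: Twin Wells 150 > Ridge Plot 90 > Mesa Fields 80 > Orchard Row 60.
Twin Wells takes 20 to reach its cap of 20 → 45 left.
Ridge Plot takes 20 to reach its cap of 20 → 25 left.
Mesa Fields takes 16 to reach its cap of 16 → 9 left.
Orchard Row has room for 15 but only 9 remain, so it gets 9.
Total = 60×9 + 150×20 + 80×16 + 90×20 = 6620.

6620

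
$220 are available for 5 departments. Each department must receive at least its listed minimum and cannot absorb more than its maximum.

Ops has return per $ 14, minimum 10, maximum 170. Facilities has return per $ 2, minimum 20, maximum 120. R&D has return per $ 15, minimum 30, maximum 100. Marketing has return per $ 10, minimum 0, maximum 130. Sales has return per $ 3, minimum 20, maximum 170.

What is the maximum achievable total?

2720

Meeting every minimum uses 10+20+30+0+20 = 80 $, leaving 140.
Order the departments by return per $: R&D 15 > Ops 14 > Marketing 10 > Sales 3 > Facilities 2.
Give R&D 70 more to hit its cap of 100 → 70 left.
Ops has room for 160 more but only 70 remain, so it gets 80.
Total = 14×80 + 2×20 + 15×100 + 3×20 = 2720.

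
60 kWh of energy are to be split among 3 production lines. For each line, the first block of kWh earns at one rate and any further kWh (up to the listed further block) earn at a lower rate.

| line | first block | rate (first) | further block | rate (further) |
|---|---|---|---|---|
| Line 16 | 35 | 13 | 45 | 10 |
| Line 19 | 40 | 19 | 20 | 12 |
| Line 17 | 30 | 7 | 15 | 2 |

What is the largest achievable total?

1020

Treat each block as its own option and order by rate: Line 19/tier1 19 > Line 16/tier1 13 > Line 19/tier2 12 > Line 16/tier2 10 > Line 17/tier1 7 > Line 17/tier2 2.
Fill Line 19 tier1 block (40 at 19) ; 20 left.
Line 16/tier1: +20 of 35 at 13; pool empty.
Total = 19×40 + 13×20 = 1020.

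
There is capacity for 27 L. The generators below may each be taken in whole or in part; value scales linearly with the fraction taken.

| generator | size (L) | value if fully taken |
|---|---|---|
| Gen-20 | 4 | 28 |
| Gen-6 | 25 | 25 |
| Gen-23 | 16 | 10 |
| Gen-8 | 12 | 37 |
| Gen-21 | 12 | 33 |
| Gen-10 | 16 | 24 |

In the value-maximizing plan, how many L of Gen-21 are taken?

Best value per unit of size first: Gen-20 28/4≈7, Gen-8 37/12≈3.08, Gen-21 33/12≈2.75, Gen-10 24/16≈1.5, Gen-6 25/25≈1, Gen-23 10/16≈0.625.
All 4 L of Gen-20 fit (value 28) ; 23 remain.
Gen-8: take in full, 12 L for value 37 ; 11 left.
11 L left: a 11/12 share of Gen-21 gives 33×11/12 = 30.25.

11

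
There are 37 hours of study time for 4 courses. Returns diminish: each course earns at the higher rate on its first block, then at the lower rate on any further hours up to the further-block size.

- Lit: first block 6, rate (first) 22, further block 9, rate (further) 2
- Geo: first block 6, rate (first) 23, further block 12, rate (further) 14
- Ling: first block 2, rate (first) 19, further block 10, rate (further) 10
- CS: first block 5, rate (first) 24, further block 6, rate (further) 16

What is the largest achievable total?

692

Rank every tier by rate: CS/tier1 24 > Geo/tier1 23 > Lit/tier1 22 > Ling/tier1 19 > CS/tier2 16 > Geo/tier2 14 > Ling/tier2 10 > Lit/tier2 2.
Fill CS tier1 block (5 at 24) — 32 left.
Geo/tier1 (23): +6 — 26 left.
Lit tier1 at 22: fill all 6 — 20 left.
Ling/tier1 (19): +2 — 18 left.
CS tier2 at 16: fill all 6 — 12 left.
Geo tier2 at 14: fill all 12 — 0 left.
Total = 24×5 + 23×6 + 22×6 + 19×2 + 16×6 + 14×12 = 692.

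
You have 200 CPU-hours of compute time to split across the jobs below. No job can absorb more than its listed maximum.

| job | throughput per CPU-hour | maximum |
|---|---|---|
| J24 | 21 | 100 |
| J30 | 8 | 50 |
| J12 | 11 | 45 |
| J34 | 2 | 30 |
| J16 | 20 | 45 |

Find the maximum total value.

3575

Rank by throughput per CPU-hour: J24 21 > J16 20 > J12 11 > J30 8 > J34 2.
J24: +100 to 100 (cap) — 100 left.
J16 takes 45 to reach its cap of 45 — 55 left.
J12: +45 to 45 (cap) — 10 left.
J30 has room for 50 but only 10 remain, so it gets 10.
Total = 21×100 + 8×10 + 11×45 + 20×45 = 3575.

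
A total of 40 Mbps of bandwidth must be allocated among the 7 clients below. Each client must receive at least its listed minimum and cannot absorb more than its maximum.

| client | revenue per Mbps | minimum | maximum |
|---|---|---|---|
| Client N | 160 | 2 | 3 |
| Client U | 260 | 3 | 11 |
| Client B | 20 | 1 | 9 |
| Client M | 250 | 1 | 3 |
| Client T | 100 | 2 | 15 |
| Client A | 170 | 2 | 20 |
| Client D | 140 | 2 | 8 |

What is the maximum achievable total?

Meeting every minimum uses 2+3+1+1+2+2+2 = 13 Mbps, leaving 27.
Rank by revenue per Mbps: Client U 260 > Client M 250 > Client A 170 > Client N 160 > Client D 140 > Client T 100 > Client B 20.
Client U: +8 to 11 (cap) — 19 left.
Give Client M 2 more to hit its cap of 3 — 17 left.
Client A has room for 18 more but only 17 remain, so it gets 19.
Total = 160×2 + 260×11 + 20×1 + 250×3 + 100×2 + 170×19 + 140×2 = 7660.

7660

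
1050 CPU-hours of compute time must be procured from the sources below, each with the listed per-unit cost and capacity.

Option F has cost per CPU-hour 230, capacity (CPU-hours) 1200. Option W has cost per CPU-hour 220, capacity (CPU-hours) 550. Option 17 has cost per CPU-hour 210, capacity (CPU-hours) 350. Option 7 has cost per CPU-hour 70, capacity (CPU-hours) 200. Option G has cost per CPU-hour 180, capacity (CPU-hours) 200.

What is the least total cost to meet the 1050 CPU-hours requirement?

189500

Use sources in increasing cost order.
Option 7 (70): use full 200 → 850 CPU-hours to go.
Option G (180): use full 200 → 650 CPU-hours to go.
Option 17 (210): use full 350 → 300 CPU-hours to go.
Option W at 220: take 300 of its 550 → requirement met.
Option F: unused.
Cost = 200×70 + 200×180 + 350×210 + 300×220 = 189500.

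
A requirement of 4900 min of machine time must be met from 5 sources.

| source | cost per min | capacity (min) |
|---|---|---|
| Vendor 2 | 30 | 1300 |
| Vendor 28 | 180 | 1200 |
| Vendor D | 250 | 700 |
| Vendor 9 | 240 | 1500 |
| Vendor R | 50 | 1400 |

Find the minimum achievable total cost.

Cheapest first:
Take 1300 from Vendor 2 at 30 — need 3600 more.
Vendor R (50): use full 1400 — 2200 min to go.
Vendor 28 (180): use full 1200 — 1000 min to go.
Take 1000 from Vendor 9 at 240 to finish.
Vendor D: unused.
Cost = 1300×30 + 1400×50 + 1200×180 + 1000×240 = 565000.

565000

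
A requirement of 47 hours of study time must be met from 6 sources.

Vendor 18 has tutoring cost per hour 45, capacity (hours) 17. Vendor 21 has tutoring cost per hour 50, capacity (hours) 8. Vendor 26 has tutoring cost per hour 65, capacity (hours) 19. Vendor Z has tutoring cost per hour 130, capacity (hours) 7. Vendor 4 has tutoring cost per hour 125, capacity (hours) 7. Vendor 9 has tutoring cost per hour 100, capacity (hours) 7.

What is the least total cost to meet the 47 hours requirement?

Use sources in increasing cost order.
Vendor 18 (45): use full 17 → 30 hours to go.
Take 8 from Vendor 21 at 50 → need 22 more.
Vendor 26 (65): use full 19 → 3 hours to go.
Take 3 from Vendor 9 at 100 to finish.
Vendor 4, Vendor Z: unused.
Cost = 17×45 + 8×50 + 19×65 + 3×100 = 2700.

2700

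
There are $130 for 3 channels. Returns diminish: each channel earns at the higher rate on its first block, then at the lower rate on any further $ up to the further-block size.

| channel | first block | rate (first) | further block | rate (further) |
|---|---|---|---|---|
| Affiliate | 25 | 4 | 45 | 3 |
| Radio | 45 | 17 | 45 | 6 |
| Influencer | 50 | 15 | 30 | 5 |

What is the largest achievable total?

1725

Treat each block as its own option and order by rate: Radio/first 17 > Influencer/first 15 > Radio/second 6 > Influencer/second 5 > Affiliate/first 4 > Affiliate/second 3.
Fill Radio first block (45 at 17) — 85 left.
Fill Influencer first block (50 at 15) — 35 left.
Radio/second: +35 of 45 at 6; pool empty.
Total = 17×45 + 15×50 + 6×35 = 1725.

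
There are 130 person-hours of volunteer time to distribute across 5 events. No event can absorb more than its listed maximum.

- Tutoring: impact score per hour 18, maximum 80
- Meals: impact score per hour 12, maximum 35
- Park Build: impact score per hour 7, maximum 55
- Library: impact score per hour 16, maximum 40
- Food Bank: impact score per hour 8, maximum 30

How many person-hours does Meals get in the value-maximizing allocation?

Order the events by impact score per hour: Tutoring 18 > Library 16 > Meals 12 > Food Bank 8 > Park Build 7.
Tutoring takes 80 to reach its cap of 80 → 50 left.
Library takes 40 to reach its cap of 40 → 10 left.
Meals has room for 35 but only 10 remain, so it gets 10.

10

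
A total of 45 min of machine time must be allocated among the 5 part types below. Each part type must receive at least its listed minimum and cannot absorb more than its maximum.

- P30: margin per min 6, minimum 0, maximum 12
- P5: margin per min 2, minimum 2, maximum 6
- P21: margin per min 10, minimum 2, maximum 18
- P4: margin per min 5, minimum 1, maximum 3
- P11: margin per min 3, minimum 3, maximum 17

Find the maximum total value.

Meeting every minimum uses 0+2+2+1+3 = 8 min, leaving 37.
Highest margin per min first: P21 10 > P30 6 > P4 5 > P11 3 > P5 2.
Give P21 16 more to hit its cap of 18 — 21 left.
P30: +12 to 12 (cap) — 9 left.
P4 takes 2 more to reach its cap of 3 — 7 left.
P11 has room for 14 more but only 7 remain, so it gets 10.
Total = 6×12 + 2×2 + 10×18 + 5×3 + 3×10 = 301.

301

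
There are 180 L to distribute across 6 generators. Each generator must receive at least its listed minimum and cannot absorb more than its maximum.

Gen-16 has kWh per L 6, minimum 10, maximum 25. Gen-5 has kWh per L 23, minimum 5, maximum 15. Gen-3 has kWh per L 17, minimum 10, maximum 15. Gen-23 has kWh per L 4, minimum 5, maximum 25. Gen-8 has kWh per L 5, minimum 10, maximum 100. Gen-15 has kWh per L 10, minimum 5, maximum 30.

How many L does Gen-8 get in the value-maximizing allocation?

90

Meeting every minimum uses 10+5+10+5+10+5 = 45 L, leaving 135.
Order the generators by kWh per L: Gen-5 23 > Gen-3 17 > Gen-15 10 > Gen-16 6 > Gen-8 5 > Gen-23 4.
Gen-5 takes 10 more to reach its cap of 15 → 125 left.
Gen-3: +5 to 15 (cap) → 120 left.
Give Gen-15 25 more to hit its cap of 30 → 95 left.
Gen-16: +15 to 25 (cap) → 80 left.
Gen-8: +80 (room for 90) → 90. Pool exhausted.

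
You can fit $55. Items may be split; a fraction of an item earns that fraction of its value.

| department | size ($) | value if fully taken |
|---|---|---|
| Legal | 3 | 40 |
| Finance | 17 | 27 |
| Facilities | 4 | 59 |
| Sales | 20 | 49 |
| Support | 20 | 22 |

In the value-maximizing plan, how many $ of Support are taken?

11

Rank by value-to-size ratio: Facilities 59/4≈14.8, Legal 40/3≈13.3, Sales 49/20≈2.45, Finance 27/17≈1.59, Support 22/20≈1.1.
Take all of Facilities (4 $, value 59) ; 51 $ left.
Take all of Legal (3 $, value 40) ; 48 $ left.
Sales: take in full, 20 $ for value 49 ; 28 left.
Take all of Finance (17 $, value 27) ; 11 $ left.
Fill the last 11 $ with part of Support: 11/20 of it earns 12.1.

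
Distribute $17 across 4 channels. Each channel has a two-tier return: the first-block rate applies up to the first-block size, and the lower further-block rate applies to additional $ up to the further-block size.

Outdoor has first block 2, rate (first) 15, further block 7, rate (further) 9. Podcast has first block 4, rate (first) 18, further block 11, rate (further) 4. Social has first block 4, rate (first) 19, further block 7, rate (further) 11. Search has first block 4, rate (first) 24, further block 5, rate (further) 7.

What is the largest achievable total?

Rank every tier by rate: Search/T1 24 > Social/T1 19 > Podcast/T1 18 > Outdoor/T1 15 > Social/T2 11 > Outdoor/T2 9 > Search/T2 7 > Podcast/T2 4.
Search/T1 (24): +4 ; 13 left.
Fill Social T1 block (4 at 19) ; 9 left.
Fill Podcast T1 block (4 at 18) ; 5 left.
Outdoor T1 at 15: fill all 2 ; 3 left.
Social T2 at 11: only 3 left, fill 3.
Total = 24×4 + 19×4 + 18×4 + 15×2 + 11×3 = 307.

307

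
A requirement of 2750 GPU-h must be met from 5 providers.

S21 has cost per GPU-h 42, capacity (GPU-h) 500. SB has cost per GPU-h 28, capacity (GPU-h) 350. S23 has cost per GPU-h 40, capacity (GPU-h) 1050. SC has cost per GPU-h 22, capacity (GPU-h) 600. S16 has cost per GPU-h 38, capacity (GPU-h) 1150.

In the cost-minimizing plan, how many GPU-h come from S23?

650

Cheapest first:
SC at 22: take all 600 GPU-h ; 2150 still needed.
SB (28): use full 350 ; 1800 GPU-h to go.
Take 1150 from S16 at 38 ; need 650 more.
Take 650 from S23 at 40 to finish.
S21: unused.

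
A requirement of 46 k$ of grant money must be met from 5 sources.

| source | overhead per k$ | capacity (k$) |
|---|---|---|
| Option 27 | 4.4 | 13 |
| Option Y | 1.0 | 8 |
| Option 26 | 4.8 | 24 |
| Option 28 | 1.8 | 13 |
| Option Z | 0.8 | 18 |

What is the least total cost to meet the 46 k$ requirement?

Cheapest first:
Take 18 from Option Z at 0.8 → need 28 more.
Option Y at 1.0: take all 8 k$ → 20 still needed.
Take 13 from Option 28 at 1.8 → need 7 more.
Option 27 (4.4): take the remaining 7 → done.
Option 26: unused.
Cost = 18×0.8 + 8×1.0 + 13×1.8 + 7×4.4 = 76.6.

76.6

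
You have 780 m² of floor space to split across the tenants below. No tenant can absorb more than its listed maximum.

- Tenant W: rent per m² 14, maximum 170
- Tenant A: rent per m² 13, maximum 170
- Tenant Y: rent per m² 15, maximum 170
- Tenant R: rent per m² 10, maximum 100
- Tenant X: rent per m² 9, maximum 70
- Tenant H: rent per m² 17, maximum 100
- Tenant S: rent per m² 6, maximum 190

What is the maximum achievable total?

Rank by rent per m²: Tenant H 17 > Tenant Y 15 > Tenant W 14 > Tenant A 13 > Tenant R 10 > Tenant X 9 > Tenant S 6.
Give Tenant H 100 to hit its cap of 100 → 680 left.
Tenant Y takes 170 to reach its cap of 170 → 510 left.
Tenant W: +170 to 170 (cap) → 340 left.
Tenant A: +170 to 170 (cap) → 170 left.
Tenant R takes 100 to reach its cap of 100 → 70 left.
Tenant X takes 70 to reach its cap of 70 → 0 left.
Total = 14×170 + 13×170 + 15×170 + 10×100 + 9×70 + 17×100 = 10470.

10470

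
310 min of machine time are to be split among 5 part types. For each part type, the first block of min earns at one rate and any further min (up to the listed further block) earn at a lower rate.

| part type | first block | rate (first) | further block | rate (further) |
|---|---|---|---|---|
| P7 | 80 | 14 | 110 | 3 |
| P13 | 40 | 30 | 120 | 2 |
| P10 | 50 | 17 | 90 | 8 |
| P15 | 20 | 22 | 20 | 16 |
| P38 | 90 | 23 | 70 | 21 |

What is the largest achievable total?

Rank every tier by rate: P13/tier1 30 > P38/tier1 23 > P15/tier1 22 > P38/tier2 21 > P10/tier1 17 > P15/tier2 16 > P7/tier1 14 > P10/tier2 8 > P7/tier2 3 > P13/tier2 2.
Fill P13 tier1 block (40 at 30) → 270 left.
Fill P38 tier1 block (90 at 23) → 180 left.
P15 tier1 at 22: fill all 20 → 160 left.
P38 tier2 at 21: fill all 70 → 90 left.
P10 tier1 at 17: fill all 50 → 40 left.
Fill P15 tier2 block (20 at 16) → 20 left.
P7/tier1: +20 of 80 at 14; pool empty.
Total = 30×40 + 23×90 + 22×20 + 21×70 + 17×50 + 16×20 + 14×20 = 6630.

6630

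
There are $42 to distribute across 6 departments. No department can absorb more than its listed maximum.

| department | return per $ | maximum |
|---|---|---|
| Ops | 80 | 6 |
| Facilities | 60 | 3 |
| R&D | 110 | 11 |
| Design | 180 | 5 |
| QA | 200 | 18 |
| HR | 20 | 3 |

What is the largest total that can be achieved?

Highest return per $ first: QA 200 > Design 180 > R&D 110 > Ops 80 > Facilities 60 > HR 20.
QA takes 18 to reach its cap of 18 → 24 left.
Design takes 5 to reach its cap of 5 → 19 left.
R&D: +11 to 11 (cap) → 8 left.
Give Ops 6 to hit its cap of 6 → 2 left.
Facilities has room for 3 but only 2 remain, so it gets 2.
Total = 80×6 + 60×2 + 110×11 + 180×5 + 200×18 = 6310.

6310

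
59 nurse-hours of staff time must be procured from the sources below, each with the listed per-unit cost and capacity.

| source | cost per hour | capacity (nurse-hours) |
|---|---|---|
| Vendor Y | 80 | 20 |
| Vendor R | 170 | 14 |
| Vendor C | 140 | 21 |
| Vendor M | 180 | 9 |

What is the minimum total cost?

7640

Cheapest first:
Vendor Y (80): use full 20 — 39 nurse-hours to go.
Take 21 from Vendor C at 140 — need 18 more.
Take 14 from Vendor R at 170 — need 4 more.
Vendor M (180): take the remaining 4 — done.
Cost = 20×80 + 21×140 + 14×170 + 4×180 = 7640.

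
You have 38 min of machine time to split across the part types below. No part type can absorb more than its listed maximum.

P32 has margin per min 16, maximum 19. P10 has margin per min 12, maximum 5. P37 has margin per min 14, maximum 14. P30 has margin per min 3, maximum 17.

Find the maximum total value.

560

Order the part types by margin per min: P32 16 > P37 14 > P10 12 > P30 3.
Give P32 19 to hit its cap of 19 — 19 left.
P37: +14 to 14 (cap) — 5 left.
P10 takes 5 to reach its cap of 5 — 0 left.
Total = 16×19 + 12×5 + 14×14 = 560.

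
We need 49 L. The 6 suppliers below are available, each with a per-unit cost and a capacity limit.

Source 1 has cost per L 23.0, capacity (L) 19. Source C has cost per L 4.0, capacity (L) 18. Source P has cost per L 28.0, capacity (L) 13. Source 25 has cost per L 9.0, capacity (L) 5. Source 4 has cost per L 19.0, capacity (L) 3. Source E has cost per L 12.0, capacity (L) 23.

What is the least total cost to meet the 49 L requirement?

450

Cheapest first:
Take 18 from Source C at 4.0 → need 31 more.
Take 5 from Source 25 at 9.0 → need 26 more.
Source E (12.0): use full 23 → 3 L to go.
Source 4 (19.0): use full 3 → 0 L to go.
Source 1, Source P: unused.
Cost = 18×4.0 + 5×9.0 + 23×12.0 + 3×19.0 = 450.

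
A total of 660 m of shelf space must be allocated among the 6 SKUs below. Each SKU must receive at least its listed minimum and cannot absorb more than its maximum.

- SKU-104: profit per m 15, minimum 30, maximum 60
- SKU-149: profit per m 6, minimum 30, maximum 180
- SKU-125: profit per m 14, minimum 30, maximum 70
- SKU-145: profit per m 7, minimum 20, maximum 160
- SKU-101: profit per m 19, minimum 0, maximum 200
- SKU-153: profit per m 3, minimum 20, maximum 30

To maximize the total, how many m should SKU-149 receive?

Meeting every minimum uses 30+30+30+20+0+20 = 130 m, leaving 530.
Highest profit per m first: SKU-101 19 > SKU-104 15 > SKU-125 14 > SKU-145 7 > SKU-149 6 > SKU-153 3.
SKU-101: +200 to 200 (cap) — 330 left.
SKU-104: +30 to 60 (cap) — 300 left.
Give SKU-125 40 more to hit its cap of 70 — 260 left.
SKU-145: +140 to 160 (cap) — 120 left.
SKU-149 has room for 150 more but only 120 remain, so it gets 150.

150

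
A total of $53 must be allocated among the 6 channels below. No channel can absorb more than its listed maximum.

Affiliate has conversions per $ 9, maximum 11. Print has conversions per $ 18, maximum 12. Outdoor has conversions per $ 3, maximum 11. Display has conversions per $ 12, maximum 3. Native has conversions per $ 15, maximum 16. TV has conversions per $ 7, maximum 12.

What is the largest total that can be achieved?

Order the channels by conversions per $: Print 18 > Native 15 > Display 12 > Affiliate 9 > TV 7 > Outdoor 3.
Print: +12 to 12 (cap) → 41 left.
Give Native 16 to hit its cap of 16 → 25 left.
Give Display 3 to hit its cap of 3 → 22 left.
Affiliate takes 11 to reach its cap of 11 → 11 left.
TV has room for 12 but only 11 remain, so it gets 11.
Total = 9×11 + 18×12 + 12×3 + 15×16 + 7×11 = 668.

668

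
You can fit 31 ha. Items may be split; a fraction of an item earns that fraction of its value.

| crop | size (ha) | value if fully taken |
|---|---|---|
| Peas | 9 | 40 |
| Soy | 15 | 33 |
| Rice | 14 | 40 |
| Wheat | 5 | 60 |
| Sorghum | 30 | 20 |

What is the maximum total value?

Best value per unit of size first: Wheat 60/5≈12, Peas 40/9≈4.44, Rice 40/14≈2.86, Soy 33/15≈2.2, Sorghum 20/30≈0.667.
Take all of Wheat (5 ha, value 60) — 26 ha left.
All 9 ha of Peas fit (value 40) — 17 remain.
Rice: take in full, 14 ha for value 40 — 3 left.
Only 3 ha remain; take 3/15 of Soy for value 33×3/15 = 6.6.
Total value = 146.6.

146.6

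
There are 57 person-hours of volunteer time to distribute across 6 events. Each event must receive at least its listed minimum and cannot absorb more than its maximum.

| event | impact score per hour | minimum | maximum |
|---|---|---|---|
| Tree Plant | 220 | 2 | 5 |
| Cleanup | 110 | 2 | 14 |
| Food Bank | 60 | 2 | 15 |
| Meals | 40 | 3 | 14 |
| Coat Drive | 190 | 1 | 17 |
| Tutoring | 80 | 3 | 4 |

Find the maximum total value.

7150

Meeting every minimum uses 2+2+2+3+1+3 = 13 person-hours, leaving 44.
Order the events by impact score per hour: Tree Plant 220 > Coat Drive 190 > Cleanup 110 > Tutoring 80 > Food Bank 60 > Meals 40.
Give Tree Plant 3 more to hit its cap of 5 → 41 left.
Give Coat Drive 16 more to hit its cap of 17 → 25 left.
Cleanup: +12 to 14 (cap) → 13 left.
Tutoring: +1 to 4 (cap) → 12 left.
Food Bank has room for 13 more but only 12 remain, so it gets 14.
Total = 220×5 + 110×14 + 60×14 + 40×3 + 190×17 + 80×4 = 7150.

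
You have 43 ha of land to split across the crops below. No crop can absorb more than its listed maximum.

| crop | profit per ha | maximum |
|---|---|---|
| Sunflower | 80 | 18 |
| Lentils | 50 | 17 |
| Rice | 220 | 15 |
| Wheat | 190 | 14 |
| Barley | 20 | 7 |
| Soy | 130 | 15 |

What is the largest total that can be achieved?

7780

Rank by profit per ha: Rice 220 > Wheat 190 > Soy 130 > Sunflower 80 > Lentils 50 > Barley 20.
Rice: +15 to 15 (cap) — 28 left.
Wheat: +14 to 14 (cap) — 14 left.
Soy has room for 15 but only 14 remain, so it gets 14.
Total = 220×15 + 190×14 + 130×14 = 7780.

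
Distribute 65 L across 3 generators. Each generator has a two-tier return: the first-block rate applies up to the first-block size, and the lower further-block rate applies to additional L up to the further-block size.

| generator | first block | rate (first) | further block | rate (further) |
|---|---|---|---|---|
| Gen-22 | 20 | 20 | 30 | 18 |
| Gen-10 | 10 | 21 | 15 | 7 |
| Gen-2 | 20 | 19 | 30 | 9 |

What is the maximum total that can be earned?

Order all 6 blocks by rate: Gen-10/tier1 21 > Gen-22/tier1 20 > Gen-2/tier1 19 > Gen-22/tier2 18 > Gen-2/tier2 9 > Gen-10/tier2 7.
Gen-10 tier1 at 21: fill all 10 — 55 left.
Fill Gen-22 tier1 block (20 at 20) — 35 left.
Gen-2/tier1 (19): +20 — 15 left.
Gen-22 tier2 at 18: only 15 left, fill 15.
Total = 21×10 + 20×20 + 19×20 + 18×15 = 1260.

1260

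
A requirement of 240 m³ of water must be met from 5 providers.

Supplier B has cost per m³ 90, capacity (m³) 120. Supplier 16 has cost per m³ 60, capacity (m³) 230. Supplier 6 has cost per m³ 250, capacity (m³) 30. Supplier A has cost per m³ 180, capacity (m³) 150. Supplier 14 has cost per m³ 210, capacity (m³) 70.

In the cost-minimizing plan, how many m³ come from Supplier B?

Cheapest first:
Take 230 from Supplier 16 at 60 ; need 10 more.
Supplier B at 90: take 10 of its 120 ; requirement met.
Supplier A, Supplier 14, Supplier 6: unused.

10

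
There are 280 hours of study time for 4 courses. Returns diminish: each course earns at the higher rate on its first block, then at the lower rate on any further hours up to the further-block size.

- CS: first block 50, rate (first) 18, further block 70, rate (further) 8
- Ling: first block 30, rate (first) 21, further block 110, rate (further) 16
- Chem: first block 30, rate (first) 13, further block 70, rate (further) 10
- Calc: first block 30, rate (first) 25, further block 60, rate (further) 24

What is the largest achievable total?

Order all 8 blocks by rate: Calc/tier1 25 > Calc/tier2 24 > Ling/tier1 21 > CS/tier1 18 > Ling/tier2 16 > Chem/tier1 13 > Chem/tier2 10 > CS/tier2 8.
Fill Calc tier1 block (30 at 25) → 250 left.
Fill Calc tier2 block (60 at 24) → 190 left.
Fill Ling tier1 block (30 at 21) → 160 left.
CS/tier1 (18): +50 → 110 left.
Fill Ling tier2 block (110 at 16) → 0 left.
Total = 25×30 + 24×60 + 21×30 + 18×50 + 16×110 = 5480.

5480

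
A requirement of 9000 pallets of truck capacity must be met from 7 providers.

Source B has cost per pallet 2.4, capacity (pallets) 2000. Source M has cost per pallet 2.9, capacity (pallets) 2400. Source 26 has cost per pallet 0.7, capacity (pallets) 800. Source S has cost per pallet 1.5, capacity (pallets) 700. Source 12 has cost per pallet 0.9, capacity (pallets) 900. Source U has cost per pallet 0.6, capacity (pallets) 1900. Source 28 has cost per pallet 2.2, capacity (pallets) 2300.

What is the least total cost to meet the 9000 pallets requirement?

14580

Use providers in increasing cost order.
Source U at 0.6: take all 1900 pallets → 7100 still needed.
Take 800 from Source 26 at 0.7 → need 6300 more.
Source 12 at 0.9: take all 900 pallets → 5400 still needed.
Source S (1.5): use full 700 → 4700 pallets to go.
Take 2300 from Source 28 at 2.2 → need 2400 more.
Source B (2.4): use full 2000 → 400 pallets to go.
Source M at 2.9: take 400 of its 2400 → requirement met.
Cost = 1900×0.6 + 800×0.7 + 900×0.9 + 700×1.5 + 2300×2.2 + 2000×2.4 + 400×2.9 = 14580.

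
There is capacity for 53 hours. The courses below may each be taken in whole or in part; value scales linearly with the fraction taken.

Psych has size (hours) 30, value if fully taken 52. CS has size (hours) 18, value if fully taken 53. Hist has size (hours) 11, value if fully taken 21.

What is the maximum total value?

Rank by value-to-size ratio: CS 53/18≈2.94, Hist 21/11≈1.91, Psych 52/30≈1.73.
All 18 hours of CS fit (value 53) — 35 remain.
Hist: take in full, 11 hours for value 21 — 24 left.
Fill the last 24 hours with part of Psych: 24/30 of it earns 41.6.
Total value = 115.6.

115.6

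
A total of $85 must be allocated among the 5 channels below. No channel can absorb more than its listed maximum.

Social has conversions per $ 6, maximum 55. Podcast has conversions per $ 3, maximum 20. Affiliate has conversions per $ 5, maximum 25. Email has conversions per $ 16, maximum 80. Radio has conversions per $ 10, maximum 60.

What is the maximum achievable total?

1330

Order the channels by conversions per $: Email 16 > Radio 10 > Social 6 > Affiliate 5 > Podcast 3.
Email: +80 to 80 (cap) — 5 left.
Only 5 left; Radio takes them to reach 5.
Total = 16×80 + 10×5 = 1330.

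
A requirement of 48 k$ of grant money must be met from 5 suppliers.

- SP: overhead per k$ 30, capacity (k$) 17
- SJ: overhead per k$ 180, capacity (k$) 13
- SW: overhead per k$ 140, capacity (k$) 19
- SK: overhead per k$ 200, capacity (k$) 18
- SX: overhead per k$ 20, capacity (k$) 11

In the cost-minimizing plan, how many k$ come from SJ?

1

Fill from the cheapest supplier first.
Take 11 from SX at 20 → need 37 more.
SP (30): use full 17 → 20 k$ to go.
Take 19 from SW at 140 → need 1 more.
SJ (180): take the remaining 1 → done.
SK: unused.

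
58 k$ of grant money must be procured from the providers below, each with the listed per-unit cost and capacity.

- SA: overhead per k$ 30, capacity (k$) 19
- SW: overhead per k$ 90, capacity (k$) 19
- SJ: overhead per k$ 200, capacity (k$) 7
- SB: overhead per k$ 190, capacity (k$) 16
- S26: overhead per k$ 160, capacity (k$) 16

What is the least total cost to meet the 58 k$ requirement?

Use providers in increasing cost order.
SA (30): use full 19 — 39 k$ to go.
Take 19 from SW at 90 — need 20 more.
S26 (160): use full 16 — 4 k$ to go.
SB at 190: take 4 of its 16 — requirement met.
SJ: unused.
Cost = 19×30 + 19×90 + 16×160 + 4×190 = 5600.

5600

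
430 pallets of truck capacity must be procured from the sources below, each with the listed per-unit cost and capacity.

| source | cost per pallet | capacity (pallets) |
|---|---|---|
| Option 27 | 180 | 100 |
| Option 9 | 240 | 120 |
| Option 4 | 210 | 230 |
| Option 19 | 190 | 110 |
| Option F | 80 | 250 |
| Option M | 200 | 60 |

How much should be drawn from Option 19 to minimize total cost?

80

Cheapest first:
Take 250 from Option F at 80 ; need 180 more.
Option 27 at 180: take all 100 pallets ; 80 still needed.
Take 80 from Option 19 at 190 to finish.
Option M, Option 4, Option 9: unused.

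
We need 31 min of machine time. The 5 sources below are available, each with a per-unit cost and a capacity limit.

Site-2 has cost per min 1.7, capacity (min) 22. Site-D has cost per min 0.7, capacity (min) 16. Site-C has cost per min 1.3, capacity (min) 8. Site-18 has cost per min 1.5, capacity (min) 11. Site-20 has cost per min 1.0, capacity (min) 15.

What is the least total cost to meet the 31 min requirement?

Use sources in increasing cost order.
Take 16 from Site-D at 0.7 → need 15 more.
Site-20 at 1.0: take all 15 min → 0 still needed.
Site-C, Site-18, Site-2: unused.
Cost = 16×0.7 + 15×1.0 = 26.2.

26.2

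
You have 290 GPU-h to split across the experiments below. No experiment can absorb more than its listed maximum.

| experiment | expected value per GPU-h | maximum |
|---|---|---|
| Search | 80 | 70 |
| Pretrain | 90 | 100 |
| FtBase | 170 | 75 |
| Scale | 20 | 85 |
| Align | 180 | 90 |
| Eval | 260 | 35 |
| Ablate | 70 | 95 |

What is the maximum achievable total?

46150

Order the experiments by expected value per GPU-h: Eval 260 > Align 180 > FtBase 170 > Pretrain 90 > Search 80 > Ablate 70 > Scale 20.
Eval takes 35 to reach its cap of 35 ; 255 left.
Align: +90 to 90 (cap) ; 165 left.
FtBase takes 75 to reach its cap of 75 ; 90 left.
Only 90 left; Pretrain takes them to reach 90.
Total = 90×90 + 170×75 + 180×90 + 260×35 = 46150.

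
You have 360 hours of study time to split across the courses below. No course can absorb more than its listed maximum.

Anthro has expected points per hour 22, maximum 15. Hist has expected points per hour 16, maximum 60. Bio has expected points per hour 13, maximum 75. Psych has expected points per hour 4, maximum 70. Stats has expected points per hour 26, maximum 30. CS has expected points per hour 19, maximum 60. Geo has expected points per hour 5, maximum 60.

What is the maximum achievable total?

4725

Highest expected points per hour first: Stats 26 > Anthro 22 > CS 19 > Hist 16 > Bio 13 > Geo 5 > Psych 4.
Stats: +30 to 30 (cap) — 330 left.
Anthro: +15 to 15 (cap) — 315 left.
CS takes 60 to reach its cap of 60 — 255 left.
Give Hist 60 to hit its cap of 60 — 195 left.
Give Bio 75 to hit its cap of 75 — 120 left.
Geo: +60 to 60 (cap) — 60 left.
Only 60 left; Psych takes them to reach 60.
Total = 22×15 + 16×60 + 13×75 + 4×60 + 26×30 + 19×60 + 5×60 = 4725.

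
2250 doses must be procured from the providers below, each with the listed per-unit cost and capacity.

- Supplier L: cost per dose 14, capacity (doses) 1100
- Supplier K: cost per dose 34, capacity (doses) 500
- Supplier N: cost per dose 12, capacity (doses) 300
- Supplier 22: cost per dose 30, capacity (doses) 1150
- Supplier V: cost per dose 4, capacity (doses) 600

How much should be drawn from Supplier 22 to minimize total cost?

Use providers in increasing cost order.
Supplier V at 4: take all 600 doses ; 1650 still needed.
Supplier N (12): use full 300 ; 1350 doses to go.
Take 1100 from Supplier L at 14 ; need 250 more.
Take 250 from Supplier 22 at 30 to finish.
Supplier K: unused.

250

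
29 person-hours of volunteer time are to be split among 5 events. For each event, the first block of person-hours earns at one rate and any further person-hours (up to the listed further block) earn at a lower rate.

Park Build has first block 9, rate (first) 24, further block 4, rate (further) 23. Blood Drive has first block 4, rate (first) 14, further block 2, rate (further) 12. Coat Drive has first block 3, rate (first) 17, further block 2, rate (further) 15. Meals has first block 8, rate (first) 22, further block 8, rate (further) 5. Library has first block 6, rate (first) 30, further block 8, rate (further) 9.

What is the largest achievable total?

Order all 10 blocks by rate: Library/tier1 30 > Park Build/tier1 24 > Park Build/tier2 23 > Meals/tier1 22 > Coat Drive/tier1 17 > Coat Drive/tier2 15 > Blood Drive/tier1 14 > Blood Drive/tier2 12 > Library/tier2 9 > Meals/tier2 5.
Fill Library tier1 block (6 at 30) ; 23 left.
Fill Park Build tier1 block (9 at 24) ; 14 left.
Park Build/tier2 (23): +4 ; 10 left.
Fill Meals tier1 block (8 at 22) ; 2 left.
Coat Drive/tier1: +2 of 3 at 17; pool empty.
Total = 30×6 + 24×9 + 23×4 + 22×8 + 17×2 = 698.

698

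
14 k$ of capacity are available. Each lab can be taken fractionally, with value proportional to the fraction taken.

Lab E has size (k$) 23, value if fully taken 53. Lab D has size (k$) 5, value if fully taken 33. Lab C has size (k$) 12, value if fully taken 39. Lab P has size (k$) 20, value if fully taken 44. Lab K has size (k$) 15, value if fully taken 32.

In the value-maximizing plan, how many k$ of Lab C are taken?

9

Best value per unit of size first: Lab D 33/5≈6.6, Lab C 39/12≈3.25, Lab E 53/23≈2.3, Lab P 44/20≈2.2, Lab K 32/15≈2.13.
All 5 k$ of Lab D fit (value 33) — 9 remain.
9 k$ left: a 9/12 share of Lab C gives 39×9/12 = 29.25.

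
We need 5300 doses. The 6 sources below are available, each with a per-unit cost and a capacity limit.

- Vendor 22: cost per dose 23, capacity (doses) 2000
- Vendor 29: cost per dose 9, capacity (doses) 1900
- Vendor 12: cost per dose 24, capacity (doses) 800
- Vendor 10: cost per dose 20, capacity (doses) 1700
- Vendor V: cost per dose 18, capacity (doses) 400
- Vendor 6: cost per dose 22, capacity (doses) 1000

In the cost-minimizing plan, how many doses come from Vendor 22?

Use sources in increasing cost order.
Vendor 29 (9): use full 1900 ; 3400 doses to go.
Take 400 from Vendor V at 18 ; need 3000 more.
Take 1700 from Vendor 10 at 20 ; need 1300 more.
Vendor 6 at 22: take all 1000 doses ; 300 still needed.
Take 300 from Vendor 22 at 23 to finish.
Vendor 12: unused.

300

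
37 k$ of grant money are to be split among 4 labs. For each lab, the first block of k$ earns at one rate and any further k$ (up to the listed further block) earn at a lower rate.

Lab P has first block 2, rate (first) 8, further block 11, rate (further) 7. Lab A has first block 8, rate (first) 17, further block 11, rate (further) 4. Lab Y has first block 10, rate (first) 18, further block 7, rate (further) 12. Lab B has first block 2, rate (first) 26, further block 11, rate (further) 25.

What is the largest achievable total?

Order all 8 blocks by rate: Lab B/first 26 > Lab B/second 25 > Lab Y/first 18 > Lab A/first 17 > Lab Y/second 12 > Lab P/first 8 > Lab P/second 7 > Lab A/second 4.
Lab B first at 26: fill all 2 → 35 left.
Lab B second at 25: fill all 11 → 24 left.
Lab Y/first (18): +10 → 14 left.
Lab A first at 17: fill all 8 → 6 left.
Lab Y second at 12: only 6 left, fill 6.
Total = 26×2 + 25×11 + 18×10 + 17×8 + 12×6 = 715.

715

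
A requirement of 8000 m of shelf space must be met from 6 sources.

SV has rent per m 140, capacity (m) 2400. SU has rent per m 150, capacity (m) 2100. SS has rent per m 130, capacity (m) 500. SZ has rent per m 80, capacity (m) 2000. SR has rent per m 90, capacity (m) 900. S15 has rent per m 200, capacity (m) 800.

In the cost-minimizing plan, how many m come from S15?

Fill from the cheapest source first.
SZ at 80: take all 2000 m — 6000 still needed.
SR (90): use full 900 — 5100 m to go.
SS (130): use full 500 — 4600 m to go.
SV (140): use full 2400 — 2200 m to go.
Take 2100 from SU at 150 — need 100 more.
S15 at 200: take 100 of its 800 — requirement met.

100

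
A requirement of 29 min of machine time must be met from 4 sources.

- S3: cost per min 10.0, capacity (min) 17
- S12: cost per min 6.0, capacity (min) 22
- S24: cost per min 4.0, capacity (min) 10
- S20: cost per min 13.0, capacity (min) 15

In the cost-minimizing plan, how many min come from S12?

Use sources in increasing cost order.
S24 (4.0): use full 10 → 19 min to go.
Take 19 from S12 at 6.0 to finish.
S3, S20: unused.

19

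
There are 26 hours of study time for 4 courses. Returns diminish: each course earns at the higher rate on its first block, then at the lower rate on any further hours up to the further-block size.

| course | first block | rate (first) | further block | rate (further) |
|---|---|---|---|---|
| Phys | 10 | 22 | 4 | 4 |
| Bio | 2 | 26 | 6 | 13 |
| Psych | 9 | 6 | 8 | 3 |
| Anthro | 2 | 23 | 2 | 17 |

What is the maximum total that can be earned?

454

Treat each block as its own option and order by rate: Bio/tier1 26 > Anthro/tier1 23 > Phys/tier1 22 > Anthro/tier2 17 > Bio/tier2 13 > Psych/tier1 6 > Phys/tier2 4 > Psych/tier2 3.
Fill Bio tier1 block (2 at 26) ; 24 left.
Anthro/tier1 (23): +2 ; 22 left.
Fill Phys tier1 block (10 at 22) ; 12 left.
Fill Anthro tier2 block (2 at 17) ; 10 left.
Fill Bio tier2 block (6 at 13) ; 4 left.
4 remain; put them into Psych tier1 at 6.
Total = 26×2 + 23×2 + 22×10 + 17×2 + 13×6 + 6×4 = 454.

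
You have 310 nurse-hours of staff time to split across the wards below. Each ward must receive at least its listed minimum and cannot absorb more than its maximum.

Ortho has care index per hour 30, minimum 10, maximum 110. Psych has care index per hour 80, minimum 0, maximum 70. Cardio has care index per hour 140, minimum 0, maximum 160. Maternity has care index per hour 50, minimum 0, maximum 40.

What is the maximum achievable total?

31200

Meeting every minimum uses 10+0+0+0 = 10 nurse-hours, leaving 300.
Rank by care index per hour: Cardio 140 > Psych 80 > Maternity 50 > Ortho 30.
Give Cardio 160 more to hit its cap of 160 — 140 left.
Psych takes 70 more to reach its cap of 70 — 70 left.
Maternity takes 40 more to reach its cap of 40 — 30 left.
Ortho: +30 (room for 100) → 40. Pool exhausted.
Total = 30×40 + 80×70 + 140×160 + 50×40 = 31200.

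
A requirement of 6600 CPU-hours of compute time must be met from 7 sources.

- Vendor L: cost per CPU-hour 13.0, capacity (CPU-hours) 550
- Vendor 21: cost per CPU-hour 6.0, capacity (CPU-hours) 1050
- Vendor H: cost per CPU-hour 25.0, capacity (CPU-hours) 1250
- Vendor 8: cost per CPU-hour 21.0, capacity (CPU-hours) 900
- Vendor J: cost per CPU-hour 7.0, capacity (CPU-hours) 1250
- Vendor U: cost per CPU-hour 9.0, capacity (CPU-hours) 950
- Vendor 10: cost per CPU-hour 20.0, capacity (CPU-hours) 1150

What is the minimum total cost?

91400

Cheapest first:
Vendor 21 (6.0): use full 1050 ; 5550 CPU-hours to go.
Vendor J (7.0): use full 1250 ; 4300 CPU-hours to go.
Vendor U at 9.0: take all 950 CPU-hours ; 3350 still needed.
Vendor L at 13.0: take all 550 CPU-hours ; 2800 still needed.
Vendor 10 (20.0): use full 1150 ; 1650 CPU-hours to go.
Vendor 8 at 21.0: take all 900 CPU-hours ; 750 still needed.
Vendor H at 25.0: take 750 of its 1250 ; requirement met.
Cost = 1050×6.0 + 1250×7.0 + 950×9.0 + 550×13.0 + 1150×20.0 + 900×21.0 + 750×25.0 = 91400.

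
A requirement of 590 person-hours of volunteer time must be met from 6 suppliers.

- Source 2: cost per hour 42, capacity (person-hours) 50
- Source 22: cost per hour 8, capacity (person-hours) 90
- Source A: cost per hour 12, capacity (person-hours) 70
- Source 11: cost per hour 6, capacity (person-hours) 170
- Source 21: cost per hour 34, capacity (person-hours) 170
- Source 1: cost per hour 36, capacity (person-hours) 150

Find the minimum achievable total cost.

Fill from the cheapest supplier first.
Take 170 from Source 11 at 6 — need 420 more.
Source 22 (8): use full 90 — 330 person-hours to go.
Source A (12): use full 70 — 260 person-hours to go.
Source 21 (34): use full 170 — 90 person-hours to go.
Take 90 from Source 1 at 36 to finish.
Source 2: unused.
Cost = 170×6 + 90×8 + 70×12 + 170×34 + 90×36 = 11600.

11600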